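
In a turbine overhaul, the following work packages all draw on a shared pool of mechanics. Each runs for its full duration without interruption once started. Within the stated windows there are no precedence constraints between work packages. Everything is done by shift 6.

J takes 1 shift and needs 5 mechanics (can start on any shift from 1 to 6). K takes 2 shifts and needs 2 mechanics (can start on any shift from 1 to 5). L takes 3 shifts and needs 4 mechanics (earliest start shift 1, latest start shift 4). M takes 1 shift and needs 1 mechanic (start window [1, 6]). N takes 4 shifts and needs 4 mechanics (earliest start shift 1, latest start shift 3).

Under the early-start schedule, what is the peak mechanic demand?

16

Early-start schedule: J@1, K@1, L@1, M@1, N@1.
Load per shift: shift 1: 16, shift 2: 10, shift 3: 8, shift 4: 4, shift 5: 0, shift 6: 0.
Peak is 16.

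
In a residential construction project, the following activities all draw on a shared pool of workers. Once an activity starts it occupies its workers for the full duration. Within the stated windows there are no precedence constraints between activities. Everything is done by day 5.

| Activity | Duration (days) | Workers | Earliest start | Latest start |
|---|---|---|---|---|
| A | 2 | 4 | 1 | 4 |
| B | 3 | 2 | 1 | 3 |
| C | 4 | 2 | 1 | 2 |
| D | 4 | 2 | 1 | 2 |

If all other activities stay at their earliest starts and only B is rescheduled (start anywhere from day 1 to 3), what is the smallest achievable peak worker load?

8

B@1: d1:10  d2:10  d3:6  d4:4  d5:0 → peak 10
B@2: d1:8  d2:10  d3:6  d4:6  d5:0 → peak 10
B@3: d1:8  d2:8  d3:6  d4:6  d5:2 → peak 8
Best is B@3, peak 8.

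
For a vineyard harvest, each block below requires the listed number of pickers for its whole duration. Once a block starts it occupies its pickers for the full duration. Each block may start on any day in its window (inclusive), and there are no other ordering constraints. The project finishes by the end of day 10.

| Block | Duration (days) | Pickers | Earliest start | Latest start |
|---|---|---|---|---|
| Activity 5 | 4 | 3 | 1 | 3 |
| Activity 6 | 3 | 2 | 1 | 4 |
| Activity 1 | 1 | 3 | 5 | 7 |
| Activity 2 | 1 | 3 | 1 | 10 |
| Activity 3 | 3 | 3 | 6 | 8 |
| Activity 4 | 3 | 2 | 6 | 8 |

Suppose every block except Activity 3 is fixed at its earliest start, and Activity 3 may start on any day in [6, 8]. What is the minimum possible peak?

8

Activity 3@6: d1:8  d2:5  d3:5  d4:3  d5:3  d6:5  d7:5  d8:5  d9:0  d10:0 → peak 8
Activity 3@7: d1:8  d2:5  d3:5  d4:3  d5:3  d6:2  d7:5  d8:5  d9:3  d10:0 → peak 8
Activity 3@8: d1:8  d2:5  d3:5  d4:3  d5:3  d6:2  d7:2  d8:5  d9:3  d10:3 → peak 8
Best is Activity 3@6, peak 8.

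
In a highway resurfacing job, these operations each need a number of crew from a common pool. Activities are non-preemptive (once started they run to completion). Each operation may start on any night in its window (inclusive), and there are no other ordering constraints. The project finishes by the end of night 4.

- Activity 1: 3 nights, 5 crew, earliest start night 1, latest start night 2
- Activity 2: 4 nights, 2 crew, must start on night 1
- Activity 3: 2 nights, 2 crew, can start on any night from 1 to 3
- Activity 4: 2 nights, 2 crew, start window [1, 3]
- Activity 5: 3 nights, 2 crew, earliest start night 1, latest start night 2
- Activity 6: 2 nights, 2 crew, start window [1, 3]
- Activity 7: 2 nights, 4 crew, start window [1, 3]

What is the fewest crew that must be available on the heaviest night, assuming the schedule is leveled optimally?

15

Early-start (Activity 1@1, Activity 2@1, Activity 3@1, Activity 4@1, Activity 5@1, Activity 6@1, Activity 7@1) gives peak 19: n1:19  n2:19  n3:9  n4:2.
Shift Activity 7→3.
Schedule Activity 1@1, Activity 2@1, Activity 3@1, Activity 4@1, Activity 5@1, Activity 6@1, Activity 7@3: n1:15  n2:15  n3:13  n4:6 — peak 15.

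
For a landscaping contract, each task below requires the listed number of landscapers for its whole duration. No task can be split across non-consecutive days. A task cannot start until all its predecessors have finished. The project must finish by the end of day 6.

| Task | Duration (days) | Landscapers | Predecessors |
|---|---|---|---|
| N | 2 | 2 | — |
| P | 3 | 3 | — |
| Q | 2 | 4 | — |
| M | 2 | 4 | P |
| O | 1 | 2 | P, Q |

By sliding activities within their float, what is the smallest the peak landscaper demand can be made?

7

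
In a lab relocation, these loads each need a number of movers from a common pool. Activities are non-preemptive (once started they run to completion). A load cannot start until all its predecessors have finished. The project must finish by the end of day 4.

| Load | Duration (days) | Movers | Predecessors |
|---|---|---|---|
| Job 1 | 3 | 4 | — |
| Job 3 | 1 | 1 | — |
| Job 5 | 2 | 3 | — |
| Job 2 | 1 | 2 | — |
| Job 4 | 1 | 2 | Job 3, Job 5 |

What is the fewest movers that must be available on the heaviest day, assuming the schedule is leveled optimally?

7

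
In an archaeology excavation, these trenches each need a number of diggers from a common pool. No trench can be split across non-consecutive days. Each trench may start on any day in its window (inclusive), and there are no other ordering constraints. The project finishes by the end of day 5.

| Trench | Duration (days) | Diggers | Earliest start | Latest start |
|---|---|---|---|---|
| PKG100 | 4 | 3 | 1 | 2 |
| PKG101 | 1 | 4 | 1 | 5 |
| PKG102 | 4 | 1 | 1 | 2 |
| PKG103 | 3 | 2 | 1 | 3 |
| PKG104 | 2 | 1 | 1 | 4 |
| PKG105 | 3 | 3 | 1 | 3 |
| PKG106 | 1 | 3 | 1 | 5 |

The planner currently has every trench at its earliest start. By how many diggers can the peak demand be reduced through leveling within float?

Early-start peak: d1:17  d2:10  d3:9  d4:4  d5:0 ⇒ 17.
Leveled (PKG100@1, PKG101@1, PKG102@1, PKG103@2, PKG104@1, PKG105@3, PKG106@5): d1:9  d2:7  d3:9  d4:9  d5:6 ⇒ 9.
Reduction 17 − 9 = 8.

8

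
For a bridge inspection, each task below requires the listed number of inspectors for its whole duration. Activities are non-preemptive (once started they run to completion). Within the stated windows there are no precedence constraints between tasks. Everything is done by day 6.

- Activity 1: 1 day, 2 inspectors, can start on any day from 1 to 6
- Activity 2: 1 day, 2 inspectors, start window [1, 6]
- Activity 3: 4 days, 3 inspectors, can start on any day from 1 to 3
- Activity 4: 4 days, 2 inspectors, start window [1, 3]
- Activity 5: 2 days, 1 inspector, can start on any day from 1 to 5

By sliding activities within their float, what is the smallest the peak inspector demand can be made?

5

Early-start (Activity 1@1, Activity 2@1, Activity 3@1, Activity 4@1, Activity 5@1) gives peak 10: d1:10  d2:6  d3:5  d4:5  d5:0  d6:0.
Shift Activity 3→2, Activity 4→3.
Schedule Activity 1@1, Activity 2@1, Activity 3@2, Activity 4@3, Activity 5@1: d1:5  d2:4  d3:5  d4:5  d5:5  d6:2 — peak 5.
Total inspector-days = 26 over 6 days ⇒ peak ≥ ⌈26/6⌉ = 5, so 5 is optimal.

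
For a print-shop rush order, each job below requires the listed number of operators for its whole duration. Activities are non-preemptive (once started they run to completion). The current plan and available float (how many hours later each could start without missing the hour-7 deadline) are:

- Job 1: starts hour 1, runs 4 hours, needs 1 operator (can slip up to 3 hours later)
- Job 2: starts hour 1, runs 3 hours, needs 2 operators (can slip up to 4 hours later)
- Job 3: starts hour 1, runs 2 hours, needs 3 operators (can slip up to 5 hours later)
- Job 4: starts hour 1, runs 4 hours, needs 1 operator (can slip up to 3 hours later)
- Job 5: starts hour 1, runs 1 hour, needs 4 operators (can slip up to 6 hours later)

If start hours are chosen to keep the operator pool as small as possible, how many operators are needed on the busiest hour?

4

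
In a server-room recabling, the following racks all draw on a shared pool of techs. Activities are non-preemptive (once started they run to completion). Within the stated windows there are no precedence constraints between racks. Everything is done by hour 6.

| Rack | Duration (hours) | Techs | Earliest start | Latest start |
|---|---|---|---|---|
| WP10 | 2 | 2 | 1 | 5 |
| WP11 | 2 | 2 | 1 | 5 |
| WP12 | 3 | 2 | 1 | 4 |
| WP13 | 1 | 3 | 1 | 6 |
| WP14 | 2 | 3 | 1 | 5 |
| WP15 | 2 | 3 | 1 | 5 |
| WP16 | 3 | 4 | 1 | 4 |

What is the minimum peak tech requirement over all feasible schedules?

Early-start (WP10@1, WP11@1, WP12@1, WP13@1, WP14@1, WP15@1, WP16@1) gives peak 19: h1:19  h2:16  h3:6  h4:0  h5:0  h6:0.
Shift WP11→2, WP14→3, WP15→5, WP16→4.
Schedule WP10@1, WP11@2, WP12@1, WP13@1, WP14@3, WP15@5, WP16@4: h1:7  h2:6  h3:7  h4:7  h5:7  h6:7 — peak 7.
Total tech-hours = 41 over 6 hours ⇒ peak ≥ ⌈41/6⌉ = 7, so 7 is optimal.

7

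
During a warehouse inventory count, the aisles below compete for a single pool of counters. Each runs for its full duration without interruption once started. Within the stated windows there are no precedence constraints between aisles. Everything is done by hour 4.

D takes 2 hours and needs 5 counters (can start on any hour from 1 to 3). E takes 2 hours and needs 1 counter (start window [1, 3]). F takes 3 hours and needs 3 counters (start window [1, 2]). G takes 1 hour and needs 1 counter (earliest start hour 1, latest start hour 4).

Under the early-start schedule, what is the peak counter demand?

10

Early-start schedule: D@1, E@1, F@1, G@1.
Load per hour: hour 1: 10, hour 2: 9, hour 3: 3, hour 4: 0.
Peak is 10.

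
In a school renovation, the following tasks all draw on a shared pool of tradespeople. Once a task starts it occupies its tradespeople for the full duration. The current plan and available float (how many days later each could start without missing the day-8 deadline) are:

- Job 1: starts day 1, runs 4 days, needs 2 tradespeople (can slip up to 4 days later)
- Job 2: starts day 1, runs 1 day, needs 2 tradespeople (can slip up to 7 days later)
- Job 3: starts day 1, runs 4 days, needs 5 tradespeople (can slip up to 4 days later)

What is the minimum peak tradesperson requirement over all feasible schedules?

Early-start (Job 1@1, Job 2@1, Job 3@1) gives peak 9: d1:9  d2:7  d3:7  d4:7  d5:0  d6:0  d7:0  d8:0.
Shift Job 3→5.
Schedule Job 1@1, Job 2@1, Job 3@5: d1:4  d2:2  d3:2  d4:2  d5:5  d6:5  d7:5  d8:5 — peak 5.

5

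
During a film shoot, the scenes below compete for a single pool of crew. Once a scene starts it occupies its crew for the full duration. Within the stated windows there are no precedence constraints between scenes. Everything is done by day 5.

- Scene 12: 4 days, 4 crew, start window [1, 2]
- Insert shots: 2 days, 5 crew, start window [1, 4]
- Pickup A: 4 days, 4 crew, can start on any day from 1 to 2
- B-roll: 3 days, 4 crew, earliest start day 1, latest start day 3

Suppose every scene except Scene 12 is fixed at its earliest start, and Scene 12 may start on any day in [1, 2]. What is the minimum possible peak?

17

Scene 12@1: d1:17  d2:17  d3:12  d4:8  d5:0 → peak 17
Scene 12@2: d1:13  d2:17  d3:12  d4:8  d5:4 → peak 17
Best is Scene 12@1, peak 17.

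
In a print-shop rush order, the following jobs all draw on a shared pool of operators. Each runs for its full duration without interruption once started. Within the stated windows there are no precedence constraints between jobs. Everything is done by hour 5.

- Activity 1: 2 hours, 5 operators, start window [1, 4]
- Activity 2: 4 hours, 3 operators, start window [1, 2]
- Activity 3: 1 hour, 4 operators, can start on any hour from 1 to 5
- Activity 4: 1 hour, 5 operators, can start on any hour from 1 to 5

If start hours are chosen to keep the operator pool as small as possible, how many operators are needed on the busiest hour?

Early-start (Activity 1@1, Activity 2@1, Activity 3@1, Activity 4@1) gives peak 17: h1:17  h2:8  h3:3  h4:3  h5:0.
Shift Activity 3→3, Activity 4→4.
Schedule Activity 1@1, Activity 2@1, Activity 3@3, Activity 4@4: h1:8  h2:8  h3:7  h4:8  h5:0 — peak 8.

8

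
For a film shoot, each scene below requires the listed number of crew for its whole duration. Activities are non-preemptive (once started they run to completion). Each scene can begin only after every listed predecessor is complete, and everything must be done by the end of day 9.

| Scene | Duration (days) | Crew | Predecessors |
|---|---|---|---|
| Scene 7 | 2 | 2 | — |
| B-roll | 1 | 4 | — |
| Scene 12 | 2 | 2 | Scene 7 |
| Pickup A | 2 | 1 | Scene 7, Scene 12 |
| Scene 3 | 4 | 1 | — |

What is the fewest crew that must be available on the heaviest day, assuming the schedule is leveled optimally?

4

Early-start (Scene 7@1, B-roll@1, Scene 12@3, Pickup A@5, Scene 3@1) gives peak 7: d1:7  d2:3  d3:3  d4:3  d5:1  d6:1  d7:0  d8:0  d9:0.
Shift B-roll→3, Scene 12→4, Pickup A→6, Scene 3→4.
Schedule Scene 7@1, B-roll@3, Scene 12@4, Pickup A@6, Scene 3@4: d1:2  d2:2  d3:4  d4:3  d5:3  d6:2  d7:2  d8:0  d9:0 — peak 4.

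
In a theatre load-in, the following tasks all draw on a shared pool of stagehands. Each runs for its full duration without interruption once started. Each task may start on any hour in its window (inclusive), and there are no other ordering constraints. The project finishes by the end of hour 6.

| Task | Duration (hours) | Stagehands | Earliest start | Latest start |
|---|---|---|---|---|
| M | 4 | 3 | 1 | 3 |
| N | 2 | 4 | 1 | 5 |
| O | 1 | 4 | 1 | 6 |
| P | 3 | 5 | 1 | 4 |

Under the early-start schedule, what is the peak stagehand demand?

Early-start schedule: M@1, N@1, O@1, P@1.
Load per hour: hour 1: 16, hour 2: 12, hour 3: 8, hour 4: 3, hour 5: 0, hour 6: 0.
Peak is 16.

16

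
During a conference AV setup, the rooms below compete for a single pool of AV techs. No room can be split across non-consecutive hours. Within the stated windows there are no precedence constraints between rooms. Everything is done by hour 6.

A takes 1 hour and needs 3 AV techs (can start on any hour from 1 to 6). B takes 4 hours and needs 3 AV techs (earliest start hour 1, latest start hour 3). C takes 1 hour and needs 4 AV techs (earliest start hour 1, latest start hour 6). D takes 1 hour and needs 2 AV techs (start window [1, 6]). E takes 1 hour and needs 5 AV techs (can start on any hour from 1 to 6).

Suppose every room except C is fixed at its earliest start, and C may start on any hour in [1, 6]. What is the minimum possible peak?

13

C@1: h1:17  h2:3  h3:3  h4:3  h5:0  h6:0 → peak 17
C@2: h1:13  h2:7  h3:3  h4:3  h5:0  h6:0 → peak 13
C@3: h1:13  h2:3  h3:7  h4:3  h5:0  h6:0 → peak 13
C@4: h1:13  h2:3  h3:3  h4:7  h5:0  h6:0 → peak 13
C@5: h1:13  h2:3  h3:3  h4:3  h5:4  h6:0 → peak 13
C@6: h1:13  h2:3  h3:3  h4:3  h5:0  h6:4 → peak 13
Best is C@2, peak 13.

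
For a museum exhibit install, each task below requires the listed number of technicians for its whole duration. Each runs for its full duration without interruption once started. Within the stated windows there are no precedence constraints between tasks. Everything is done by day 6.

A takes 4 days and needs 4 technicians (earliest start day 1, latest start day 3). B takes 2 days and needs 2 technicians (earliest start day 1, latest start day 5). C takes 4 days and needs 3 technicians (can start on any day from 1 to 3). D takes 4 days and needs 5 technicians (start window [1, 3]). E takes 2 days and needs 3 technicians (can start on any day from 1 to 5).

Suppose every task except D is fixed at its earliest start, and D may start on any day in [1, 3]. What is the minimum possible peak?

12

D@1: d1:17  d2:17  d3:12  d4:12  d5:0  d6:0 → peak 17
D@2: d1:12  d2:17  d3:12  d4:12  d5:5  d6:0 → peak 17
D@3: d1:12  d2:12  d3:12  d4:12  d5:5  d6:5 → peak 12
Best is D@3, peak 12.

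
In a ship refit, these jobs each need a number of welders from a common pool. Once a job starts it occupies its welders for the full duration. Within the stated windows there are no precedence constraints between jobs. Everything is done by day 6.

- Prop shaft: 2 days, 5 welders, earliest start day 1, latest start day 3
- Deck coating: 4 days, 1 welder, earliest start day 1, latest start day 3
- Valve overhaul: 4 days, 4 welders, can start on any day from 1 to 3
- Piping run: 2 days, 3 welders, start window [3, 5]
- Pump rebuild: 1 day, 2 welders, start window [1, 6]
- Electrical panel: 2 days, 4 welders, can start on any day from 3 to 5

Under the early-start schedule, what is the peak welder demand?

12

Early-start schedule: Prop shaft@1, Deck coating@1, Valve overhaul@1, Piping run@3, Pump rebuild@1, Electrical panel@3.
Load per day: day 1: 12, day 2: 10, day 3: 12, day 4: 12, day 5: 0, day 6: 0.
Peak is 12.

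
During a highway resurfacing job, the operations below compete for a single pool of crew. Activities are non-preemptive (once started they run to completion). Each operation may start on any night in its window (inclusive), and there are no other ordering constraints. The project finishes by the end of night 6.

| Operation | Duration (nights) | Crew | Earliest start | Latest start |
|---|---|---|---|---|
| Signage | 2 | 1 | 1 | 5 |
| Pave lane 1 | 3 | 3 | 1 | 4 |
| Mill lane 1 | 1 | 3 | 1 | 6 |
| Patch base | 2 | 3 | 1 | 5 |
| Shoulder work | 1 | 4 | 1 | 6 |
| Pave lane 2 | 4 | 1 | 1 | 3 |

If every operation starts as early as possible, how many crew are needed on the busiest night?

Early-start schedule: Signage@1, Pave lane 1@1, Mill lane 1@1, Patch base@1, Shoulder work@1, Pave lane 2@1.
Load per night: night 1: 15, night 2: 8, night 3: 4, night 4: 1, night 5: 0, night 6: 0.
Peak is 15.

15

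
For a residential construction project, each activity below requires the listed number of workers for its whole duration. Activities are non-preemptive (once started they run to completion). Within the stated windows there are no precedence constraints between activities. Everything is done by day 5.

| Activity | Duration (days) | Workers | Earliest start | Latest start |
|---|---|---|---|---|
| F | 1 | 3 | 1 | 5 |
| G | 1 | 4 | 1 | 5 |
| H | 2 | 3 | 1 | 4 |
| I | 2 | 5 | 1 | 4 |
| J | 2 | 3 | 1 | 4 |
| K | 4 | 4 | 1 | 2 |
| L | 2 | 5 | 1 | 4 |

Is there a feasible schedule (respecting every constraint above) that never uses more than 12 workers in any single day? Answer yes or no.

yes

Schedule F@1, G@1, H@1, I@2, J@3, K@2, L@4: d1:10  d2:12  d3:12  d4:12  d5:9 — peak 12 ≤ 12.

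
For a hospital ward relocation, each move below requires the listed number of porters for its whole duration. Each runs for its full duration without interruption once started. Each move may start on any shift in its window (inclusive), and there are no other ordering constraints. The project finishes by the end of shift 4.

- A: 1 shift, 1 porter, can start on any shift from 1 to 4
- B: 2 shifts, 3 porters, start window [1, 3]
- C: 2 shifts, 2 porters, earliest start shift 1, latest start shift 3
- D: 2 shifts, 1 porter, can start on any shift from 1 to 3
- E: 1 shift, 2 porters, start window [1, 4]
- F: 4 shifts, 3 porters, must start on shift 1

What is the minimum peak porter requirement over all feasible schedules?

7

Early-start (A@1, B@1, C@1, D@1, E@1, F@1) gives peak 12: s1:12  s2:9  s3:3  s4:3.
Shift C→3, D→2, E→4.
Schedule A@1, B@1, C@3, D@2, E@4, F@1: s1:7  s2:7  s3:6  s4:7 — peak 7.
Total porter-shifts = 27 over 4 shifts ⇒ peak ≥ ⌈27/4⌉ = 7, so 7 is optimal.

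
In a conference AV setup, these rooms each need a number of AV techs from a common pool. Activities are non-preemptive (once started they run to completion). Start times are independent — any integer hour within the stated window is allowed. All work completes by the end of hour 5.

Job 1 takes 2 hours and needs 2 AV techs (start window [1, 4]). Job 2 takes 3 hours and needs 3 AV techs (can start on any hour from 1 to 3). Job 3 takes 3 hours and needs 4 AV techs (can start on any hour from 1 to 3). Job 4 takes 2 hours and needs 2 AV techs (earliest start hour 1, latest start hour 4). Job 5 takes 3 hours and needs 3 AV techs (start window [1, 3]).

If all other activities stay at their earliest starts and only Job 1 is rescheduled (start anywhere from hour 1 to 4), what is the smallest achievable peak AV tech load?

12

Job 1@1: h1:14  h2:14  h3:10  h4:0  h5:0 → peak 14
Job 1@2: h1:12  h2:14  h3:12  h4:0  h5:0 → peak 14
Job 1@3: h1:12  h2:12  h3:12  h4:2  h5:0 → peak 12
Job 1@4: h1:12  h2:12  h3:10  h4:2  h5:2 → peak 12
Best is Job 1@3, peak 12.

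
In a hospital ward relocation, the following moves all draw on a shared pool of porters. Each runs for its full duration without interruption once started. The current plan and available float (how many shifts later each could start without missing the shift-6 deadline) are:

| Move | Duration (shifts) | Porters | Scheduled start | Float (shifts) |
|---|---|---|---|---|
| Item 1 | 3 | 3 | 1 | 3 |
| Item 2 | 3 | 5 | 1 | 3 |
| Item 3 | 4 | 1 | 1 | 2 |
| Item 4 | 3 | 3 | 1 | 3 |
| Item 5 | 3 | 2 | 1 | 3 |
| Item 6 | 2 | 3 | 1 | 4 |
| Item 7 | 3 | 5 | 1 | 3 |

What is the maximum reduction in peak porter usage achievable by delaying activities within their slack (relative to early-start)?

11

Early-start peak: s1:22  s2:22  s3:19  s4:1  s5:0  s6:0 ⇒ 22.
Leveled (Item 1@1, Item 2@1, Item 3@1, Item 4@4, Item 5@1, Item 6@5, Item 7@4): s1:11  s2:11  s3:11  s4:9  s5:11  s6:11 ⇒ 11.
Reduction 22 − 11 = 11.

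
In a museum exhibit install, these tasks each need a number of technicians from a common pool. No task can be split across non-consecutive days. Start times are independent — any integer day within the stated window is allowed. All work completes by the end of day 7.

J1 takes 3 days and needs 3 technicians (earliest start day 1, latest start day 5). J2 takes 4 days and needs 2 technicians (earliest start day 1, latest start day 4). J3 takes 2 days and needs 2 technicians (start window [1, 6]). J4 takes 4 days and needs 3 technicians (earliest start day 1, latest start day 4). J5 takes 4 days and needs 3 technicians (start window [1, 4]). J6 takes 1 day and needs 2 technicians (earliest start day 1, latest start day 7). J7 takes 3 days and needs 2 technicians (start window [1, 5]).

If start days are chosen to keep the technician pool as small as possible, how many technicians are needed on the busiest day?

8

Early-start (J1@1, J2@1, J3@1, J4@1, J5@1, J6@1, J7@1) gives peak 17: d1:17  d2:15  d3:13  d4:8  d5:0  d6:0  d7:0.
Shift J4→3, J5→4, J6→7, J7→5.
Schedule J1@1, J2@1, J3@1, J4@3, J5@4, J6@7, J7@5: d1:7  d2:7  d3:8  d4:8  d5:8  d6:8  d7:7 — peak 8.
Total technician-days = 53 over 7 days ⇒ peak ≥ ⌈53/7⌉ = 8, so 8 is optimal.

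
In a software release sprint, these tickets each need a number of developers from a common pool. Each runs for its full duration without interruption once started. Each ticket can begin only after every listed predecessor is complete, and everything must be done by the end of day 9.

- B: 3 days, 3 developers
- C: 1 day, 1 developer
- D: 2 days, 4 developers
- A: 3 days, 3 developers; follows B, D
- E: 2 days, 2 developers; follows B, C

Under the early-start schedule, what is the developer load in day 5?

5

At early start, day 5 has: A, E.
Demand: 3 + 2 = 5.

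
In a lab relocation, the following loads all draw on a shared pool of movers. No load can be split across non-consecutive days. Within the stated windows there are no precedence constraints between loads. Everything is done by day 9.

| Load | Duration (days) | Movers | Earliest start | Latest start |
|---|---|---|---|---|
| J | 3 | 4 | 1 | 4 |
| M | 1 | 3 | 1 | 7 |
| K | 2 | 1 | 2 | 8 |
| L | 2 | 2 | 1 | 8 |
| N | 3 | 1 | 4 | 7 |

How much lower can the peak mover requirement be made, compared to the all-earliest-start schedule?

Early-start peak: d1:9  d2:7  d3:5  d4:1  d5:1  d6:1  d7:0  d8:0  d9:0 ⇒ 9.
Leveled (J@1, M@4, K@4, L@5, N@5): d1:4  d2:4  d3:4  d4:4  d5:4  d6:3  d7:1  d8:0  d9:0 ⇒ 4.
Reduction 9 − 4 = 5.

5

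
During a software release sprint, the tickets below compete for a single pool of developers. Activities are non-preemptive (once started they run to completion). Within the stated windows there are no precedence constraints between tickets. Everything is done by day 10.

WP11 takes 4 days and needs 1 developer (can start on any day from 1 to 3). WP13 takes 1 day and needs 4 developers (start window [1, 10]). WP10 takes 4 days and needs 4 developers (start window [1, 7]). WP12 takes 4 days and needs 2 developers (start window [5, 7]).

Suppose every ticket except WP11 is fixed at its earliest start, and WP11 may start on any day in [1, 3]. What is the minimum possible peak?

8

WP11@1: d1:9  d2:5  d3:5  d4:5  d5:2  d6:2  d7:2  d8:2  d9:0  d10:0 → peak 9
WP11@2: d1:8  d2:5  d3:5  d4:5  d5:3  d6:2  d7:2  d8:2  d9:0  d10:0 → peak 8
WP11@3: d1:8  d2:4  d3:5  d4:5  d5:3  d6:3  d7:2  d8:2  d9:0  d10:0 → peak 8
Best is WP11@2, peak 8.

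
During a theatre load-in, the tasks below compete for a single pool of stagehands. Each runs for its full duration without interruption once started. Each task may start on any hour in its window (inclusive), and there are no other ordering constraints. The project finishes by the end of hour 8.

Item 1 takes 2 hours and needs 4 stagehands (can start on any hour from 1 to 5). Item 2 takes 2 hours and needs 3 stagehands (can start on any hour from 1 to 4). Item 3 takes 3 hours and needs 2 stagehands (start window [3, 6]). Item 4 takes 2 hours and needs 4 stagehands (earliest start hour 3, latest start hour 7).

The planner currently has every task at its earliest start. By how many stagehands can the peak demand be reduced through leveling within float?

Early-start peak: h1:7  h2:7  h3:6  h4:6  h5:2  h6:0  h7:0  h8:0 ⇒ 7.
Leveled (Item 1@1, Item 2@3, Item 3@3, Item 4@6): h1:4  h2:4  h3:5  h4:5  h5:2  h6:4  h7:4  h8:0 ⇒ 5.
Reduction 7 − 5 = 2.

2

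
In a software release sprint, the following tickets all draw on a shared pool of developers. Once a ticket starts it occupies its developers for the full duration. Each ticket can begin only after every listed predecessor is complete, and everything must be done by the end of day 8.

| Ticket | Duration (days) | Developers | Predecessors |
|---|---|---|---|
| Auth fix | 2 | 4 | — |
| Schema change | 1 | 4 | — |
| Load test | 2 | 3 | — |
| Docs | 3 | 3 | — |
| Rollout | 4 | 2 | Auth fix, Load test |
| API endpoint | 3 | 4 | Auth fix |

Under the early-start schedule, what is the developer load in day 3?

At early start, day 3 has: Docs, Rollout, API endpoint.
Demand: 3 + 2 + 4 = 9.

9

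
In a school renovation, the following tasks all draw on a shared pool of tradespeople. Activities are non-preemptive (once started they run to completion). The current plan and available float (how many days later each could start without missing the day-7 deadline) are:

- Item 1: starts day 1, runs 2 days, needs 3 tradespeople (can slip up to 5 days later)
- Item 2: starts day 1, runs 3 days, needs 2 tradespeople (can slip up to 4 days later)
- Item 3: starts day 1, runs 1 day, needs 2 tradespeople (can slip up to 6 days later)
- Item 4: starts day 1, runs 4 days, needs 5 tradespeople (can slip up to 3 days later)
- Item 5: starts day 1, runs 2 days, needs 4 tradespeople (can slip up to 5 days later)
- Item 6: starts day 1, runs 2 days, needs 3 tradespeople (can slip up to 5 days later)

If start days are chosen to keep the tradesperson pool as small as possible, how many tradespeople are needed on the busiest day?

Early-start (Item 1@1, Item 2@1, Item 3@1, Item 4@1, Item 5@1, Item 6@1) gives peak 19: d1:19  d2:17  d3:7  d4:5  d5:0  d6:0  d7:0.
Shift Item 2→3, Item 4→2, Item 5→6, Item 6→6.
Schedule Item 1@1, Item 2@3, Item 3@1, Item 4@2, Item 5@6, Item 6@6: d1:5  d2:8  d3:7  d4:7  d5:7  d6:7  d7:7 — peak 8.

8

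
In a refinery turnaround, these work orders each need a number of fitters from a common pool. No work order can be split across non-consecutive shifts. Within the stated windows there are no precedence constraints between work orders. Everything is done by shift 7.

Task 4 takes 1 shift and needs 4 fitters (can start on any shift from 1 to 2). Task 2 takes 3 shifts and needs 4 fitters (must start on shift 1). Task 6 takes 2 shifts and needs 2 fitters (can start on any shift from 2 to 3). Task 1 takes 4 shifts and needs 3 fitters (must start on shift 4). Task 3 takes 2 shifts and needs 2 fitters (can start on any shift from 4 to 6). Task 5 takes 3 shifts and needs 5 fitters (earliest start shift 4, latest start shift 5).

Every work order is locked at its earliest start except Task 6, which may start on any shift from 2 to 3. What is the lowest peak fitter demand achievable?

10

Task 6@2: s1:8  s2:6  s3:6  s4:10  s5:10  s6:8  s7:3 → peak 10
Task 6@3: s1:8  s2:4  s3:6  s4:12  s5:10  s6:8  s7:3 → peak 12
Best is Task 6@2, peak 10.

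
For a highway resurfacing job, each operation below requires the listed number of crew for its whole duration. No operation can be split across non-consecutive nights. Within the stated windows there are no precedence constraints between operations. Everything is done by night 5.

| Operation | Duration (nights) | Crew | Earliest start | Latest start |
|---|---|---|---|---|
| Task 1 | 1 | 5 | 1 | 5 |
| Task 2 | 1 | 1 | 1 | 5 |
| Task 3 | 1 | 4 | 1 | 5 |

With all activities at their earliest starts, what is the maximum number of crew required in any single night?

10

Early-start schedule: Task 1@1, Task 2@1, Task 3@1.
Load per night: night 1: 10, night 2: 0, night 3: 0, night 4: 0, night 5: 0.
Peak is 10.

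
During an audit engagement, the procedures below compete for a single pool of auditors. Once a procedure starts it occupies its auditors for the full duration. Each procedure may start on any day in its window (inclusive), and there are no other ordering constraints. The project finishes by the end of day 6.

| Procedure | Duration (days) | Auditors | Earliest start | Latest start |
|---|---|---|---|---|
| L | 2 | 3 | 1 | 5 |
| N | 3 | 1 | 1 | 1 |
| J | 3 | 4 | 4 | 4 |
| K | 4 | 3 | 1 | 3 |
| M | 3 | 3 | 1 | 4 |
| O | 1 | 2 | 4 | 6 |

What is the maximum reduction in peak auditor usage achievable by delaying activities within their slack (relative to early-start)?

Early-start peak: d1:10  d2:10  d3:7  d4:9  d5:4  d6:4 ⇒ 10.
Leveled (L@1, N@1, J@4, K@3, M@1, O@4): d1:7  d2:7  d3:7  d4:9  d5:7  d6:7 ⇒ 9.
Reduction 10 − 9 = 1.

1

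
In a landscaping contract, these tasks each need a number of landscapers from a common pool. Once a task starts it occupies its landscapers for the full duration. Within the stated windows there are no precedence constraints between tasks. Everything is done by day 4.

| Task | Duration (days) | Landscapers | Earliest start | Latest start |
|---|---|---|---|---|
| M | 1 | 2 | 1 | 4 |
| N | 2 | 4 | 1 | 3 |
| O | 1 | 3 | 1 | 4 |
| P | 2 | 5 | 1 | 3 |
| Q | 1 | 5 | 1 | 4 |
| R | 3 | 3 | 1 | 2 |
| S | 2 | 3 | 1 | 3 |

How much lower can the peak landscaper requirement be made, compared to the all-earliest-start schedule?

Early-start peak: d1:25  d2:15  d3:3  d4:0 ⇒ 25.
Leveled (M@1, N@1, O@2, P@3, Q@1, R@2, S@3): d1:11  d2:10  d3:11  d4:11 ⇒ 11.
Reduction 25 − 11 = 14.

14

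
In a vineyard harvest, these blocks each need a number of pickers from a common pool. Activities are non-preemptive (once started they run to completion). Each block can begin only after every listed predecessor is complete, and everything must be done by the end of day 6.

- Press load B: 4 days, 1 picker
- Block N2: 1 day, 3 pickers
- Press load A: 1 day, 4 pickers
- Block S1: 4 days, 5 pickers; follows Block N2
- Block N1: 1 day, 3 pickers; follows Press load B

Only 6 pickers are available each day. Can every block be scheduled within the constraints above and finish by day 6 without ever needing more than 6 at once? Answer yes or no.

no

The minimum achievable peak is 7; 6 < 7, so no feasible schedule stays within the cap.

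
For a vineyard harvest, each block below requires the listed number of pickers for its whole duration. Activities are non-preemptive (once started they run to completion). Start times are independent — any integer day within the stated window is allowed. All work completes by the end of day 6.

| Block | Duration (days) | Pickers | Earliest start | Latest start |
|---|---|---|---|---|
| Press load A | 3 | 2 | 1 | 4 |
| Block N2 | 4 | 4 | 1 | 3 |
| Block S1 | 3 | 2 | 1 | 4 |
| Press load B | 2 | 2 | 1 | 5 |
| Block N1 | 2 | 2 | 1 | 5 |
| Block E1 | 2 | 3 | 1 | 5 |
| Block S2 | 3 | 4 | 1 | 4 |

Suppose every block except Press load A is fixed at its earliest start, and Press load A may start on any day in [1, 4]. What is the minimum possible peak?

17

Press load A@1: d1:19  d2:19  d3:12  d4:4  d5:0  d6:0 → peak 19
Press load A@2: d1:17  d2:19  d3:12  d4:6  d5:0  d6:0 → peak 19
Press load A@3: d1:17  d2:17  d3:12  d4:6  d5:2  d6:0 → peak 17
Press load A@4: d1:17  d2:17  d3:10  d4:6  d5:2  d6:2 → peak 17
Best is Press load A@3, peak 17.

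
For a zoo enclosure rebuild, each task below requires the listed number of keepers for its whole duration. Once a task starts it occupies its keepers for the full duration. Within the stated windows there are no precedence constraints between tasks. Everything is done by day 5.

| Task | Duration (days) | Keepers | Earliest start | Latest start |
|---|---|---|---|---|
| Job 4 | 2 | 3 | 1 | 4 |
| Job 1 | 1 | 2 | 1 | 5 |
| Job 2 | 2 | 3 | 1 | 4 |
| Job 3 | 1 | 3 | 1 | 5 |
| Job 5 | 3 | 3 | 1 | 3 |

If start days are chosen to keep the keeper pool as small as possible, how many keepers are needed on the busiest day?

Early-start (Job 4@1, Job 1@1, Job 2@1, Job 3@1, Job 5@1) gives peak 14: d1:14  d2:9  d3:3  d4:0  d5:0.
Shift Job 2→2, Job 3→4, Job 5→3.
Schedule Job 4@1, Job 1@1, Job 2@2, Job 3@4, Job 5@3: d1:5  d2:6  d3:6  d4:6  d5:3 — peak 6.
Total keeper-days = 26 over 5 days ⇒ peak ≥ ⌈26/5⌉ = 6, so 6 is optimal.

6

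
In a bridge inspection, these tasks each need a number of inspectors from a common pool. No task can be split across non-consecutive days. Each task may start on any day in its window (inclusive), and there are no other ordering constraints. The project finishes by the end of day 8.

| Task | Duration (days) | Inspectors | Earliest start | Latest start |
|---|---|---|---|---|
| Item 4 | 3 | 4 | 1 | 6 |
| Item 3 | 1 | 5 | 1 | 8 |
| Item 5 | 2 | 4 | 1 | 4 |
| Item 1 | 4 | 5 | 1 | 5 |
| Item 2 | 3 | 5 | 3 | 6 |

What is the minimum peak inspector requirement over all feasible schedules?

9

Early-start (Item 4@1, Item 3@1, Item 5@1, Item 1@1, Item 2@3) gives peak 18: d1:18  d2:13  d3:14  d4:10  d5:5  d6:0  d7:0  d8:0.
Shift Item 5→4, Item 1→2, Item 2→6.
Schedule Item 4@1, Item 3@1, Item 5@4, Item 1@2, Item 2@6: d1:9  d2:9  d3:9  d4:9  d5:9  d6:5  d7:5  d8:5 — peak 9.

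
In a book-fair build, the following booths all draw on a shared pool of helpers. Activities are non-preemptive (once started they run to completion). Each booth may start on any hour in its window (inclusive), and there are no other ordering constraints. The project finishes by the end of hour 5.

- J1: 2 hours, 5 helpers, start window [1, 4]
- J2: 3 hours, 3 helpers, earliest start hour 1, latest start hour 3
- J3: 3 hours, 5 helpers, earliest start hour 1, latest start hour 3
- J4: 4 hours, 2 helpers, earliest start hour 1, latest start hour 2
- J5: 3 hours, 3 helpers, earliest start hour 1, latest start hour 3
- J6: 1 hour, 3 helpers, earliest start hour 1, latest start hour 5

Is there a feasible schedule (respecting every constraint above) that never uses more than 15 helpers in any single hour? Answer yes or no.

Schedule J1@1, J2@1, J3@3, J4@1, J5@1, J6@4: h1:13  h2:13  h3:13  h4:10  h5:5 — peak 13 ≤ 15.

yes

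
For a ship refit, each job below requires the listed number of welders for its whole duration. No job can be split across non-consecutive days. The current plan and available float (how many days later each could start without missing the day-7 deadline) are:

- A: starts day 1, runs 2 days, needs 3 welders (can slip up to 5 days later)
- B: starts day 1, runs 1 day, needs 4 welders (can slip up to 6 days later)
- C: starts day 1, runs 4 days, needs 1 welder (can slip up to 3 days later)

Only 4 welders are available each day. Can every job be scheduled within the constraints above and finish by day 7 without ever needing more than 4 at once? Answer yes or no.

yes

Schedule A@1, B@3, C@4: d1:3  d2:3  d3:4  d4:1  d5:1  d6:1  d7:1 — peak 4 ≤ 4.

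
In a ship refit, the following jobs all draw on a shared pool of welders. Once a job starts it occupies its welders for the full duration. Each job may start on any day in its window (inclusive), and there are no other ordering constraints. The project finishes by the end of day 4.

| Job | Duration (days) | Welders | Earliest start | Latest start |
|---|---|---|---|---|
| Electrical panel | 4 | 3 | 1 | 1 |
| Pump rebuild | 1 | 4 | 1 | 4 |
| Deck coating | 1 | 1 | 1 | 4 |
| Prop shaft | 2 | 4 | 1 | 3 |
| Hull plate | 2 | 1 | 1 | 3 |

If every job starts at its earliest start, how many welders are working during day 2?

At early start, day 2 has: Electrical panel, Prop shaft, Hull plate.
Demand: 3 + 4 + 1 = 8.

8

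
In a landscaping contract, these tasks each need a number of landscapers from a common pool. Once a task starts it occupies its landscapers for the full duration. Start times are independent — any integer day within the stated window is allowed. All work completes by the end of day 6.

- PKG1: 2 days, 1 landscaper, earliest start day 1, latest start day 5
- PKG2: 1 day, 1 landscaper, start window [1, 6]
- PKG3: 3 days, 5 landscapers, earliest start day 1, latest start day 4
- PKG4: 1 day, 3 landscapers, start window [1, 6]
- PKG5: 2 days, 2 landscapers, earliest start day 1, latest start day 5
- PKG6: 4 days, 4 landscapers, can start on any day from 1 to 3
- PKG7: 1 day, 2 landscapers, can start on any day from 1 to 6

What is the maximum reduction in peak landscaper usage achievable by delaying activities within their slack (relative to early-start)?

Early-start peak: d1:18  d2:12  d3:9  d4:4  d5:0  d6:0 ⇒ 18.
Leveled (PKG1@1, PKG2@1, PKG3@1, PKG4@2, PKG5@4, PKG6@3, PKG7@1): d1:9  d2:9  d3:9  d4:6  d5:6  d6:4 ⇒ 9.
Reduction 18 − 9 = 9.

9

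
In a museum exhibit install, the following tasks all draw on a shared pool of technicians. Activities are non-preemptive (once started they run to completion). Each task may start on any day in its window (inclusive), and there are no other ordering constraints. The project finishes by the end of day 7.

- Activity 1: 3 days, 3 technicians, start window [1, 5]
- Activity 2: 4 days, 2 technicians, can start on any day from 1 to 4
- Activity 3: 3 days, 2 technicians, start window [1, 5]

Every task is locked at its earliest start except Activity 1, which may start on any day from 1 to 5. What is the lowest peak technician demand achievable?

4

Activity 1@1: d1:7  d2:7  d3:7  d4:2  d5:0  d6:0  d7:0 → peak 7
Activity 1@2: d1:4  d2:7  d3:7  d4:5  d5:0  d6:0  d7:0 → peak 7
Activity 1@3: d1:4  d2:4  d3:7  d4:5  d5:3  d6:0  d7:0 → peak 7
Activity 1@4: d1:4  d2:4  d3:4  d4:5  d5:3  d6:3  d7:0 → peak 5
Activity 1@5: d1:4  d2:4  d3:4  d4:2  d5:3  d6:3  d7:3 → peak 4
Best is Activity 1@5, peak 4.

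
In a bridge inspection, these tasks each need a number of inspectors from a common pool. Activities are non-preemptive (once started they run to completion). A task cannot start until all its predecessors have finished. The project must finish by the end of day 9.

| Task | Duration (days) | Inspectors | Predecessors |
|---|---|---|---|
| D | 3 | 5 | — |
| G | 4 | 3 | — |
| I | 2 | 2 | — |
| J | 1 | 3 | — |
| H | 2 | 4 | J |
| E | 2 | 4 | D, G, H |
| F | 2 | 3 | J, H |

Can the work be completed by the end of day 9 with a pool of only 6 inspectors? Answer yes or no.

Total inspector-days = 56; over 9 days the average is 56/9 > 6, so some day must exceed 6.

no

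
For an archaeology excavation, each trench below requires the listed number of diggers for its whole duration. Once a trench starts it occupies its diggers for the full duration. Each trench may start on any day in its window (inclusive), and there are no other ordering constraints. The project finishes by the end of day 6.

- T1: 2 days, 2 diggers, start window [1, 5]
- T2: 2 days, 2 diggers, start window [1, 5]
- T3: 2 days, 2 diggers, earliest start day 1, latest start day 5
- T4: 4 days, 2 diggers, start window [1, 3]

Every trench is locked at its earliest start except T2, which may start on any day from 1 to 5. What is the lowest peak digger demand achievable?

6

T2@1: d1:8  d2:8  d3:2  d4:2  d5:0  d6:0 → peak 8
T2@2: d1:6  d2:8  d3:4  d4:2  d5:0  d6:0 → peak 8
T2@3: d1:6  d2:6  d3:4  d4:4  d5:0  d6:0 → peak 6
T2@4: d1:6  d2:6  d3:2  d4:4  d5:2  d6:0 → peak 6
T2@5: d1:6  d2:6  d3:2  d4:2  d5:2  d6:2 → peak 6
Best is T2@3, peak 6.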